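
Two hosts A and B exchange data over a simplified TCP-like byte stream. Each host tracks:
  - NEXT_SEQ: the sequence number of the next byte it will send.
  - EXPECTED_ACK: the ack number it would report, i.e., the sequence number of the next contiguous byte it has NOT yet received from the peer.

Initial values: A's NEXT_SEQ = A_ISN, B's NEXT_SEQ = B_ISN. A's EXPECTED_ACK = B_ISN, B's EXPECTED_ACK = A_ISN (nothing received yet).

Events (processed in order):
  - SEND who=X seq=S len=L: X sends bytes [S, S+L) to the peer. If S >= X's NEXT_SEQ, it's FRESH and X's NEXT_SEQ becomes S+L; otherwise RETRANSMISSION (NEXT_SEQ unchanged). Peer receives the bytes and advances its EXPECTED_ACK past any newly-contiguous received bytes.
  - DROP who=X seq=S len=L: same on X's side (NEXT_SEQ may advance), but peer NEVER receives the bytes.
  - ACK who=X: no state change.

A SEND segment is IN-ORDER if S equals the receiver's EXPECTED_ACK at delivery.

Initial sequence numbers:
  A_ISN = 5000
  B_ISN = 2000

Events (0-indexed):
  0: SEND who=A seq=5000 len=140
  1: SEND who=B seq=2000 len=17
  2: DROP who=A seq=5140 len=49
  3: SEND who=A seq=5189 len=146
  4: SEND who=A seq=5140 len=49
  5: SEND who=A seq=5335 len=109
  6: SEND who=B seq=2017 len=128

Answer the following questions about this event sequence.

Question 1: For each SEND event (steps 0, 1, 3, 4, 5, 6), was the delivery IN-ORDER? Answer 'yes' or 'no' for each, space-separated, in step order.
Answer: yes yes no yes yes yes

Derivation:
Step 0: SEND seq=5000 -> in-order
Step 1: SEND seq=2000 -> in-order
Step 3: SEND seq=5189 -> out-of-order
Step 4: SEND seq=5140 -> in-order
Step 5: SEND seq=5335 -> in-order
Step 6: SEND seq=2017 -> in-order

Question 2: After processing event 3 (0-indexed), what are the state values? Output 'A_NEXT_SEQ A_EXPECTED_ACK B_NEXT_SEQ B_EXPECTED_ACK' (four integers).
After event 0: A_seq=5140 A_ack=2000 B_seq=2000 B_ack=5140
After event 1: A_seq=5140 A_ack=2017 B_seq=2017 B_ack=5140
After event 2: A_seq=5189 A_ack=2017 B_seq=2017 B_ack=5140
After event 3: A_seq=5335 A_ack=2017 B_seq=2017 B_ack=5140

5335 2017 2017 5140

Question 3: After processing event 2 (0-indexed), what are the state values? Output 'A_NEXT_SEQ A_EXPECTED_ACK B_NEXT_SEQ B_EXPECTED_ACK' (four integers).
After event 0: A_seq=5140 A_ack=2000 B_seq=2000 B_ack=5140
After event 1: A_seq=5140 A_ack=2017 B_seq=2017 B_ack=5140
After event 2: A_seq=5189 A_ack=2017 B_seq=2017 B_ack=5140

5189 2017 2017 5140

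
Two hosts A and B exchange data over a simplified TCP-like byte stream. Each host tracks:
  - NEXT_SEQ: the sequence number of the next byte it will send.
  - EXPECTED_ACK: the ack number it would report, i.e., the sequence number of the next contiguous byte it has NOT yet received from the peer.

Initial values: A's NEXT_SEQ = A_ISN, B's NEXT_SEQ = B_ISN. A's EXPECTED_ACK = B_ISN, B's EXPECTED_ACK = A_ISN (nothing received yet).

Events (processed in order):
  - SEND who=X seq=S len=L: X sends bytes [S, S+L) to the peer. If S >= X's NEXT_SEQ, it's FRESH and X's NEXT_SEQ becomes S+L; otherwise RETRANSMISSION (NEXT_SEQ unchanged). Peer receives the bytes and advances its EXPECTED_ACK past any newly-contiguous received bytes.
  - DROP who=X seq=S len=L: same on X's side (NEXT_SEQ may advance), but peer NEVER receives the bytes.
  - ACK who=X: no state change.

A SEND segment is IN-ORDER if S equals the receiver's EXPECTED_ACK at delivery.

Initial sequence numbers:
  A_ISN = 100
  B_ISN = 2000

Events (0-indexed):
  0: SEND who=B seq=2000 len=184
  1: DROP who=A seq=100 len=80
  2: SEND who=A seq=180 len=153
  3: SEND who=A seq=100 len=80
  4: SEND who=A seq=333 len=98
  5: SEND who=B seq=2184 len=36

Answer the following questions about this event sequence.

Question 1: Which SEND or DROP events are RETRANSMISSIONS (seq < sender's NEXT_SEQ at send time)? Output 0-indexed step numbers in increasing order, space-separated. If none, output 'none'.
Answer: 3

Derivation:
Step 0: SEND seq=2000 -> fresh
Step 1: DROP seq=100 -> fresh
Step 2: SEND seq=180 -> fresh
Step 3: SEND seq=100 -> retransmit
Step 4: SEND seq=333 -> fresh
Step 5: SEND seq=2184 -> fresh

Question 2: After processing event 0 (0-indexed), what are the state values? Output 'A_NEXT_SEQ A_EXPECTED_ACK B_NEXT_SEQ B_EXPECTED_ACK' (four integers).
After event 0: A_seq=100 A_ack=2184 B_seq=2184 B_ack=100

100 2184 2184 100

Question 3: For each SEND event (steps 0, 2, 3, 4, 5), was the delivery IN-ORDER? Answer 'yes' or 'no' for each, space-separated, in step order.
Answer: yes no yes yes yes

Derivation:
Step 0: SEND seq=2000 -> in-order
Step 2: SEND seq=180 -> out-of-order
Step 3: SEND seq=100 -> in-order
Step 4: SEND seq=333 -> in-order
Step 5: SEND seq=2184 -> in-order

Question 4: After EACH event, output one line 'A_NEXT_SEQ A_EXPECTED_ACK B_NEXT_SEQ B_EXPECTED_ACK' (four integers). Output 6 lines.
100 2184 2184 100
180 2184 2184 100
333 2184 2184 100
333 2184 2184 333
431 2184 2184 431
431 2220 2220 431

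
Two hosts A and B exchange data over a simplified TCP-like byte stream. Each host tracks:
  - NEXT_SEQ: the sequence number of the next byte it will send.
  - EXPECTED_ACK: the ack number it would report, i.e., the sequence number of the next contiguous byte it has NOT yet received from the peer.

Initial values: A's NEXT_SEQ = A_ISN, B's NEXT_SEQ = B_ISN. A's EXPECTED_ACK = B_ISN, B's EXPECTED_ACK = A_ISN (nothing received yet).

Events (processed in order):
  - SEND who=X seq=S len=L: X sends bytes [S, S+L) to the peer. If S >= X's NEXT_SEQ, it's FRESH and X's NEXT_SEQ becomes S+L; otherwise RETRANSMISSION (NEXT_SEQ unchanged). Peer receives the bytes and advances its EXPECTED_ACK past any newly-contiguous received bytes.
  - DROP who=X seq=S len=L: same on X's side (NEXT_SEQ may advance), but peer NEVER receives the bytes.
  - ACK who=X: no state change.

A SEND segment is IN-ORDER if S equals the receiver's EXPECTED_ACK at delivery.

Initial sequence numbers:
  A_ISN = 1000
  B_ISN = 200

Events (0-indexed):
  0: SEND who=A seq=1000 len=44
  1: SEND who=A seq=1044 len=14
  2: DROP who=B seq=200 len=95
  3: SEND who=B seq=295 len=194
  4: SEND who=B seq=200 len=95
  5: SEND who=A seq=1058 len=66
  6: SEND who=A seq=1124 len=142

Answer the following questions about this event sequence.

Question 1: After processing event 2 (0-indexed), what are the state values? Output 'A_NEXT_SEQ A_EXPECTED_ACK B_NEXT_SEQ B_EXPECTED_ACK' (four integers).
After event 0: A_seq=1044 A_ack=200 B_seq=200 B_ack=1044
After event 1: A_seq=1058 A_ack=200 B_seq=200 B_ack=1058
After event 2: A_seq=1058 A_ack=200 B_seq=295 B_ack=1058

1058 200 295 1058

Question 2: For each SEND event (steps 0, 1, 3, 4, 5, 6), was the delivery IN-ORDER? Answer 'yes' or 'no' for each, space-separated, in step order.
Answer: yes yes no yes yes yes

Derivation:
Step 0: SEND seq=1000 -> in-order
Step 1: SEND seq=1044 -> in-order
Step 3: SEND seq=295 -> out-of-order
Step 4: SEND seq=200 -> in-order
Step 5: SEND seq=1058 -> in-order
Step 6: SEND seq=1124 -> in-order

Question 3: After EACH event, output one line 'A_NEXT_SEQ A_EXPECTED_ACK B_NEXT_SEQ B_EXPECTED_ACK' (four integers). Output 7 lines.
1044 200 200 1044
1058 200 200 1058
1058 200 295 1058
1058 200 489 1058
1058 489 489 1058
1124 489 489 1124
1266 489 489 1266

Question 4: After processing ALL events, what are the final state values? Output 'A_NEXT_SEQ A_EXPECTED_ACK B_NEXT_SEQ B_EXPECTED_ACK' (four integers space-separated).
After event 0: A_seq=1044 A_ack=200 B_seq=200 B_ack=1044
After event 1: A_seq=1058 A_ack=200 B_seq=200 B_ack=1058
After event 2: A_seq=1058 A_ack=200 B_seq=295 B_ack=1058
After event 3: A_seq=1058 A_ack=200 B_seq=489 B_ack=1058
After event 4: A_seq=1058 A_ack=489 B_seq=489 B_ack=1058
After event 5: A_seq=1124 A_ack=489 B_seq=489 B_ack=1124
After event 6: A_seq=1266 A_ack=489 B_seq=489 B_ack=1266

Answer: 1266 489 489 1266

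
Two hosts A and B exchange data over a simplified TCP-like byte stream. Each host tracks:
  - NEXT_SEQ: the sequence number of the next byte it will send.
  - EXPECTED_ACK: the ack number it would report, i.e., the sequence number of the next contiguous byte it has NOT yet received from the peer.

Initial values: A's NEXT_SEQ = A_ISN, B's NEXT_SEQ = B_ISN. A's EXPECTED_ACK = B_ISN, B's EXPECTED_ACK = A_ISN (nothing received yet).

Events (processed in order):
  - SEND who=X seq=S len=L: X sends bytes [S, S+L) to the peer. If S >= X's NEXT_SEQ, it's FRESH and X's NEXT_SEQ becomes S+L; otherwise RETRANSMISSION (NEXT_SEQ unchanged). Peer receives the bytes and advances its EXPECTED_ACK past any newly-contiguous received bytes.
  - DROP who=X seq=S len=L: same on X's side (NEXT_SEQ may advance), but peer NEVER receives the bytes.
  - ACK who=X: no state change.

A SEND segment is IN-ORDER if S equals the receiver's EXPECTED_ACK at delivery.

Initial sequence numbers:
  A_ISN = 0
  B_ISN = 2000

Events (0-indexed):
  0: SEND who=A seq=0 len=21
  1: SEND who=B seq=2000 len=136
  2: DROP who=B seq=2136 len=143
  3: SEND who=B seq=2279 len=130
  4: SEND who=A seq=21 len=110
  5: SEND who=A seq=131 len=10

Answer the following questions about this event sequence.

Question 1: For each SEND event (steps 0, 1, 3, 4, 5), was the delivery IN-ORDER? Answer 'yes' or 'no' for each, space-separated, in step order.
Step 0: SEND seq=0 -> in-order
Step 1: SEND seq=2000 -> in-order
Step 3: SEND seq=2279 -> out-of-order
Step 4: SEND seq=21 -> in-order
Step 5: SEND seq=131 -> in-order

Answer: yes yes no yes yes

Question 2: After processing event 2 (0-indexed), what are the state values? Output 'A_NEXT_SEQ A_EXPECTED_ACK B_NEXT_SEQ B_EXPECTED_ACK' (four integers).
After event 0: A_seq=21 A_ack=2000 B_seq=2000 B_ack=21
After event 1: A_seq=21 A_ack=2136 B_seq=2136 B_ack=21
After event 2: A_seq=21 A_ack=2136 B_seq=2279 B_ack=21

21 2136 2279 21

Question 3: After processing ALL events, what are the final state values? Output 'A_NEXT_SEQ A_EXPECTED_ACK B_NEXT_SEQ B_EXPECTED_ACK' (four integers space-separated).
After event 0: A_seq=21 A_ack=2000 B_seq=2000 B_ack=21
After event 1: A_seq=21 A_ack=2136 B_seq=2136 B_ack=21
After event 2: A_seq=21 A_ack=2136 B_seq=2279 B_ack=21
After event 3: A_seq=21 A_ack=2136 B_seq=2409 B_ack=21
After event 4: A_seq=131 A_ack=2136 B_seq=2409 B_ack=131
After event 5: A_seq=141 A_ack=2136 B_seq=2409 B_ack=141

Answer: 141 2136 2409 141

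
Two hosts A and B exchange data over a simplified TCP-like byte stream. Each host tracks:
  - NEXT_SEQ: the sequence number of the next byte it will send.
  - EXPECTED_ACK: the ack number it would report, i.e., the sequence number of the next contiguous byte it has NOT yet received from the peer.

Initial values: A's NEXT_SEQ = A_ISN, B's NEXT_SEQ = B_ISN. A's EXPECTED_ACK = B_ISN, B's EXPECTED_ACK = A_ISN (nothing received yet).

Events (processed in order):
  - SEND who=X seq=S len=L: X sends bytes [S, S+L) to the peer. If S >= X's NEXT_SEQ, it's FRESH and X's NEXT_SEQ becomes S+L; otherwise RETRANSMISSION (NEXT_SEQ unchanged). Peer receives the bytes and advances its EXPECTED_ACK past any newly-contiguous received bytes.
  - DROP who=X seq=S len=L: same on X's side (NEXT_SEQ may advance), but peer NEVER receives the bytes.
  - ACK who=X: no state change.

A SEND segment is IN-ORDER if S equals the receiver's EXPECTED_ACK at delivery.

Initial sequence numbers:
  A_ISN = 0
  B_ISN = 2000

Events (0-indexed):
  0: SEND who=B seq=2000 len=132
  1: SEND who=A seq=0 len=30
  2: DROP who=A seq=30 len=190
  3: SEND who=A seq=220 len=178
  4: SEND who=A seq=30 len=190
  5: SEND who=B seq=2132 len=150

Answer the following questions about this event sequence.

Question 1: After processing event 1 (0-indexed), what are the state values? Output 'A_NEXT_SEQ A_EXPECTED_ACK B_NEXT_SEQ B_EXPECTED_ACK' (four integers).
After event 0: A_seq=0 A_ack=2132 B_seq=2132 B_ack=0
After event 1: A_seq=30 A_ack=2132 B_seq=2132 B_ack=30

30 2132 2132 30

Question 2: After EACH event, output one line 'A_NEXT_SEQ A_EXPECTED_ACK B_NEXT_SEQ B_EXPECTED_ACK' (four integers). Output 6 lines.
0 2132 2132 0
30 2132 2132 30
220 2132 2132 30
398 2132 2132 30
398 2132 2132 398
398 2282 2282 398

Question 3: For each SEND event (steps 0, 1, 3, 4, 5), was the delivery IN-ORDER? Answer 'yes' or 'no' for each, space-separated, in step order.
Answer: yes yes no yes yes

Derivation:
Step 0: SEND seq=2000 -> in-order
Step 1: SEND seq=0 -> in-order
Step 3: SEND seq=220 -> out-of-order
Step 4: SEND seq=30 -> in-order
Step 5: SEND seq=2132 -> in-order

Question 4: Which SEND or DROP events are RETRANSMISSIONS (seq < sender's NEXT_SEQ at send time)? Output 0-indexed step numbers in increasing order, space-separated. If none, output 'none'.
Step 0: SEND seq=2000 -> fresh
Step 1: SEND seq=0 -> fresh
Step 2: DROP seq=30 -> fresh
Step 3: SEND seq=220 -> fresh
Step 4: SEND seq=30 -> retransmit
Step 5: SEND seq=2132 -> fresh

Answer: 4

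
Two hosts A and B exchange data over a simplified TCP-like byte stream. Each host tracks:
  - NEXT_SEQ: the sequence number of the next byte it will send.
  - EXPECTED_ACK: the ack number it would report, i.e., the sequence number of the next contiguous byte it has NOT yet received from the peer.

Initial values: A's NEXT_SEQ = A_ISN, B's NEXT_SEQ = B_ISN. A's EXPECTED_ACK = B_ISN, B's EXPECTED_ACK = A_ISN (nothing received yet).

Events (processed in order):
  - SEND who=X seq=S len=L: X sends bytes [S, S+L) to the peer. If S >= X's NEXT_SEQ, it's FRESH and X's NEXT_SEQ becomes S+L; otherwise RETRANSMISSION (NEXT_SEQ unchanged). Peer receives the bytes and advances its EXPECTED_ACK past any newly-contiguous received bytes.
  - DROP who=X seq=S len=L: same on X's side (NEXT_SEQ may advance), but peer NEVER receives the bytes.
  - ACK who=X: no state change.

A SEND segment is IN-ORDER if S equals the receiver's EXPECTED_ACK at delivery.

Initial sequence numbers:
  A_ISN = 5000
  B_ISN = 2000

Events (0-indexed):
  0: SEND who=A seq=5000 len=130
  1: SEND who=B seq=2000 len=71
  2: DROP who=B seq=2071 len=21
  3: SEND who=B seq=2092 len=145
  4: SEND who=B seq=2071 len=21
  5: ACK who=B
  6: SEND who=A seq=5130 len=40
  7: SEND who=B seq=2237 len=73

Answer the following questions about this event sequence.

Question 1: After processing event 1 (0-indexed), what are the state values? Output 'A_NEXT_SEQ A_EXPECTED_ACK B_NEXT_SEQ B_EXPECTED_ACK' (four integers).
After event 0: A_seq=5130 A_ack=2000 B_seq=2000 B_ack=5130
After event 1: A_seq=5130 A_ack=2071 B_seq=2071 B_ack=5130

5130 2071 2071 5130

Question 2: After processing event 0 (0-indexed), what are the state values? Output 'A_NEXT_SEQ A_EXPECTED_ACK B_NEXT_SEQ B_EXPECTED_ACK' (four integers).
After event 0: A_seq=5130 A_ack=2000 B_seq=2000 B_ack=5130

5130 2000 2000 5130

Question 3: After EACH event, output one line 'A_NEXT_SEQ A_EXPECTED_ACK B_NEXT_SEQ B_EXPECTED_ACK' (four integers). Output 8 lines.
5130 2000 2000 5130
5130 2071 2071 5130
5130 2071 2092 5130
5130 2071 2237 5130
5130 2237 2237 5130
5130 2237 2237 5130
5170 2237 2237 5170
5170 2310 2310 5170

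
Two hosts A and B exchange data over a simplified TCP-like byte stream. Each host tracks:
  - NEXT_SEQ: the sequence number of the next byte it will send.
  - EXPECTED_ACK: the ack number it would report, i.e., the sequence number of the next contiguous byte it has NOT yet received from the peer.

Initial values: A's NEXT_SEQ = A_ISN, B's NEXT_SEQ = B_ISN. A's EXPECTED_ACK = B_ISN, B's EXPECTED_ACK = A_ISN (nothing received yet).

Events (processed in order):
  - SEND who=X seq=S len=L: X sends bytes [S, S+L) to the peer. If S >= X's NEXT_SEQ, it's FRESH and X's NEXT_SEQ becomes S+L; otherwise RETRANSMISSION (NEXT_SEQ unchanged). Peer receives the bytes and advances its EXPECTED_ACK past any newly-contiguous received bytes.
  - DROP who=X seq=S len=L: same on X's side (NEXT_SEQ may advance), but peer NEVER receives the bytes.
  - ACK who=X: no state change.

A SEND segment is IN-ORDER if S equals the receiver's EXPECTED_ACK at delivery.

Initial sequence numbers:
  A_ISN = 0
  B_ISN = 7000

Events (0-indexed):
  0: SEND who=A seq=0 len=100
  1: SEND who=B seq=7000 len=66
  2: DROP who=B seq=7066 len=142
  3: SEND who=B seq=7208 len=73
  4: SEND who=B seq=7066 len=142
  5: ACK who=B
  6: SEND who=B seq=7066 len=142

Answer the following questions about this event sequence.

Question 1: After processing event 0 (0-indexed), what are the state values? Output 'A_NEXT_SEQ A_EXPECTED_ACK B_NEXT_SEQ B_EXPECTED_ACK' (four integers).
After event 0: A_seq=100 A_ack=7000 B_seq=7000 B_ack=100

100 7000 7000 100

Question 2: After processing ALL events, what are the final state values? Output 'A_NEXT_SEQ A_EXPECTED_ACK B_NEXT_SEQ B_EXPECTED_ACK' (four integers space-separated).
After event 0: A_seq=100 A_ack=7000 B_seq=7000 B_ack=100
After event 1: A_seq=100 A_ack=7066 B_seq=7066 B_ack=100
After event 2: A_seq=100 A_ack=7066 B_seq=7208 B_ack=100
After event 3: A_seq=100 A_ack=7066 B_seq=7281 B_ack=100
After event 4: A_seq=100 A_ack=7281 B_seq=7281 B_ack=100
After event 5: A_seq=100 A_ack=7281 B_seq=7281 B_ack=100
After event 6: A_seq=100 A_ack=7281 B_seq=7281 B_ack=100

Answer: 100 7281 7281 100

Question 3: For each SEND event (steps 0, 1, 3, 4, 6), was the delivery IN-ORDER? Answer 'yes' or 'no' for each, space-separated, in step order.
Answer: yes yes no yes no

Derivation:
Step 0: SEND seq=0 -> in-order
Step 1: SEND seq=7000 -> in-order
Step 3: SEND seq=7208 -> out-of-order
Step 4: SEND seq=7066 -> in-order
Step 6: SEND seq=7066 -> out-of-order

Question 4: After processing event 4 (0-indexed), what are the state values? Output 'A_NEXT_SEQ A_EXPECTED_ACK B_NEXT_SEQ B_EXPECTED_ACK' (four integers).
After event 0: A_seq=100 A_ack=7000 B_seq=7000 B_ack=100
After event 1: A_seq=100 A_ack=7066 B_seq=7066 B_ack=100
After event 2: A_seq=100 A_ack=7066 B_seq=7208 B_ack=100
After event 3: A_seq=100 A_ack=7066 B_seq=7281 B_ack=100
After event 4: A_seq=100 A_ack=7281 B_seq=7281 B_ack=100

100 7281 7281 100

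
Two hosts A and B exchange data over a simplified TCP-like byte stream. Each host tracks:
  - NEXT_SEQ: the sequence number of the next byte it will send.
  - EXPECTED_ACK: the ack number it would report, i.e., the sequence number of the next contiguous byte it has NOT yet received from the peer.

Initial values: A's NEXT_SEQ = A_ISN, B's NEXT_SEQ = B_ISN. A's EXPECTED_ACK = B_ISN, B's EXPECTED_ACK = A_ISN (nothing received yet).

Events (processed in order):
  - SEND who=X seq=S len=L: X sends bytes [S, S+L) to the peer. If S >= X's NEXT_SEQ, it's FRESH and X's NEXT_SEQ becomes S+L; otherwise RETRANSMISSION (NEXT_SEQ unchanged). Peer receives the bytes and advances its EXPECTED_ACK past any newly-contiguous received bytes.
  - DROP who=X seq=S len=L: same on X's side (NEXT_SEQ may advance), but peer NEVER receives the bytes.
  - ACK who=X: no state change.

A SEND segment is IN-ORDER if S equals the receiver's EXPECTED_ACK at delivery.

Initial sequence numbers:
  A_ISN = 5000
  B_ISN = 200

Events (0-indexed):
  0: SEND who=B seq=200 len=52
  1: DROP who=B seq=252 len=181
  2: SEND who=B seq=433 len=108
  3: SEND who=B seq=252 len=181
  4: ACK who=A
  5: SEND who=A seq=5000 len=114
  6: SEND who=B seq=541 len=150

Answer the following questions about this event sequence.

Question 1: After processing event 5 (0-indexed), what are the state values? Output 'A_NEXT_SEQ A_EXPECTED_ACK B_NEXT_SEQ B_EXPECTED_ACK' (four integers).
After event 0: A_seq=5000 A_ack=252 B_seq=252 B_ack=5000
After event 1: A_seq=5000 A_ack=252 B_seq=433 B_ack=5000
After event 2: A_seq=5000 A_ack=252 B_seq=541 B_ack=5000
After event 3: A_seq=5000 A_ack=541 B_seq=541 B_ack=5000
After event 4: A_seq=5000 A_ack=541 B_seq=541 B_ack=5000
After event 5: A_seq=5114 A_ack=541 B_seq=541 B_ack=5114

5114 541 541 5114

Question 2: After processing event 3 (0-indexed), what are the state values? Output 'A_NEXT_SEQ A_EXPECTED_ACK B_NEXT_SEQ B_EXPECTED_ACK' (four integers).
After event 0: A_seq=5000 A_ack=252 B_seq=252 B_ack=5000
After event 1: A_seq=5000 A_ack=252 B_seq=433 B_ack=5000
After event 2: A_seq=5000 A_ack=252 B_seq=541 B_ack=5000
After event 3: A_seq=5000 A_ack=541 B_seq=541 B_ack=5000

5000 541 541 5000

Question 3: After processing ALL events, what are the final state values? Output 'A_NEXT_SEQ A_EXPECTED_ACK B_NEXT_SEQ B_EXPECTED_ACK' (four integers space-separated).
After event 0: A_seq=5000 A_ack=252 B_seq=252 B_ack=5000
After event 1: A_seq=5000 A_ack=252 B_seq=433 B_ack=5000
After event 2: A_seq=5000 A_ack=252 B_seq=541 B_ack=5000
After event 3: A_seq=5000 A_ack=541 B_seq=541 B_ack=5000
After event 4: A_seq=5000 A_ack=541 B_seq=541 B_ack=5000
After event 5: A_seq=5114 A_ack=541 B_seq=541 B_ack=5114
After event 6: A_seq=5114 A_ack=691 B_seq=691 B_ack=5114

Answer: 5114 691 691 5114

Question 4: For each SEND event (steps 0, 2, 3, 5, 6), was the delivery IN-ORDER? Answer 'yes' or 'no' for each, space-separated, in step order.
Step 0: SEND seq=200 -> in-order
Step 2: SEND seq=433 -> out-of-order
Step 3: SEND seq=252 -> in-order
Step 5: SEND seq=5000 -> in-order
Step 6: SEND seq=541 -> in-order

Answer: yes no yes yes yes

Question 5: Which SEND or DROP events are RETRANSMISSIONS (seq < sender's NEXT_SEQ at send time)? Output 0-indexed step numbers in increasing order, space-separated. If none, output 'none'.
Answer: 3

Derivation:
Step 0: SEND seq=200 -> fresh
Step 1: DROP seq=252 -> fresh
Step 2: SEND seq=433 -> fresh
Step 3: SEND seq=252 -> retransmit
Step 5: SEND seq=5000 -> fresh
Step 6: SEND seq=541 -> fresh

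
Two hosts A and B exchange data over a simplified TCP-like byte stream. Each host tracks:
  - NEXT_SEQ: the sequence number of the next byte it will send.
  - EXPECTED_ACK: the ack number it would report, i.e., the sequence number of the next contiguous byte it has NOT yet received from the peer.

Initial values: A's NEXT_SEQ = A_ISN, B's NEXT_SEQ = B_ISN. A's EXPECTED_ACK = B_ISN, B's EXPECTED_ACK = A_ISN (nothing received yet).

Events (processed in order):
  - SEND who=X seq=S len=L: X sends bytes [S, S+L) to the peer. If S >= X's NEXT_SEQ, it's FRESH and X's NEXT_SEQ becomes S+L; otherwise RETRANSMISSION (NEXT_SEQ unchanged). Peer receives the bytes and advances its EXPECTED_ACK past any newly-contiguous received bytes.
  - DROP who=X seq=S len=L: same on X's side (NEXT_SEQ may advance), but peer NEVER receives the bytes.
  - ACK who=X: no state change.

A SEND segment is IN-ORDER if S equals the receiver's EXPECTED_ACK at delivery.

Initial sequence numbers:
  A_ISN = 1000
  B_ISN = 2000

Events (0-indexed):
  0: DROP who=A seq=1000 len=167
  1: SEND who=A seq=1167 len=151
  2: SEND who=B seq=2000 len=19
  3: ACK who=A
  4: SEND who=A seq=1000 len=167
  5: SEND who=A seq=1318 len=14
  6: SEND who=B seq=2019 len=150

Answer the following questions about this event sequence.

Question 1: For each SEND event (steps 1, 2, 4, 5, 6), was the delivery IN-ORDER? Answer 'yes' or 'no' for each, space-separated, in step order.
Step 1: SEND seq=1167 -> out-of-order
Step 2: SEND seq=2000 -> in-order
Step 4: SEND seq=1000 -> in-order
Step 5: SEND seq=1318 -> in-order
Step 6: SEND seq=2019 -> in-order

Answer: no yes yes yes yes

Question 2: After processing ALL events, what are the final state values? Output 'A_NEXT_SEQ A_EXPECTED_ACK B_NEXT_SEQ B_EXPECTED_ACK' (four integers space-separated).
After event 0: A_seq=1167 A_ack=2000 B_seq=2000 B_ack=1000
After event 1: A_seq=1318 A_ack=2000 B_seq=2000 B_ack=1000
After event 2: A_seq=1318 A_ack=2019 B_seq=2019 B_ack=1000
After event 3: A_seq=1318 A_ack=2019 B_seq=2019 B_ack=1000
After event 4: A_seq=1318 A_ack=2019 B_seq=2019 B_ack=1318
After event 5: A_seq=1332 A_ack=2019 B_seq=2019 B_ack=1332
After event 6: A_seq=1332 A_ack=2169 B_seq=2169 B_ack=1332

Answer: 1332 2169 2169 1332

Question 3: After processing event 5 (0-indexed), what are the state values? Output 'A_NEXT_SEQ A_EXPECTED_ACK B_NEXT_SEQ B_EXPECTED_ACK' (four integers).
After event 0: A_seq=1167 A_ack=2000 B_seq=2000 B_ack=1000
After event 1: A_seq=1318 A_ack=2000 B_seq=2000 B_ack=1000
After event 2: A_seq=1318 A_ack=2019 B_seq=2019 B_ack=1000
After event 3: A_seq=1318 A_ack=2019 B_seq=2019 B_ack=1000
After event 4: A_seq=1318 A_ack=2019 B_seq=2019 B_ack=1318
After event 5: A_seq=1332 A_ack=2019 B_seq=2019 B_ack=1332

1332 2019 2019 1332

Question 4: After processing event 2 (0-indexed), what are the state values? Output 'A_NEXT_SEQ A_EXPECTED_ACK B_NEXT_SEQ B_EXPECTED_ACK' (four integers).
After event 0: A_seq=1167 A_ack=2000 B_seq=2000 B_ack=1000
After event 1: A_seq=1318 A_ack=2000 B_seq=2000 B_ack=1000
After event 2: A_seq=1318 A_ack=2019 B_seq=2019 B_ack=1000

1318 2019 2019 1000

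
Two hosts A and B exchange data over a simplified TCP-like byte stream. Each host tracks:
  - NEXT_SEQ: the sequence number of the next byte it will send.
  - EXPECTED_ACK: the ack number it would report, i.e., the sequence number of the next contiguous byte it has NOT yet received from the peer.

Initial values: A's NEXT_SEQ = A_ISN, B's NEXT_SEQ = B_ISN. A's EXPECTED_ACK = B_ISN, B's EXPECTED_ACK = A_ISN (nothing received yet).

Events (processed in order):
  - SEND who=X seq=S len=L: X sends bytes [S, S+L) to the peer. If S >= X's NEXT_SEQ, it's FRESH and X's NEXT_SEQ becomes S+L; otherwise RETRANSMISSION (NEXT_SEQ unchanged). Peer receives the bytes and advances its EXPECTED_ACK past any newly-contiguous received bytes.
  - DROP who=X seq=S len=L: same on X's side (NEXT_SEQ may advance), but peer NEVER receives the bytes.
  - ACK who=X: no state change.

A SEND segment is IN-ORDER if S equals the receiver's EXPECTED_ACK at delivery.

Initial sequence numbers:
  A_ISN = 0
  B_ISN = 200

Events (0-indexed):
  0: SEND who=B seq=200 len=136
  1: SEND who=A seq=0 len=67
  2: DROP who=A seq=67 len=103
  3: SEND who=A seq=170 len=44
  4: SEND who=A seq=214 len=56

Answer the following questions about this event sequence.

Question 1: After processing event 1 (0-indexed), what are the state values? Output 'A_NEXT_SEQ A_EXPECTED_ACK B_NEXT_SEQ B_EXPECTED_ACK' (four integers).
After event 0: A_seq=0 A_ack=336 B_seq=336 B_ack=0
After event 1: A_seq=67 A_ack=336 B_seq=336 B_ack=67

67 336 336 67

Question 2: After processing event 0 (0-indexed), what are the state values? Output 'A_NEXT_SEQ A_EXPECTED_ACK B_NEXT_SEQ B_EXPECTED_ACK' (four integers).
After event 0: A_seq=0 A_ack=336 B_seq=336 B_ack=0

0 336 336 0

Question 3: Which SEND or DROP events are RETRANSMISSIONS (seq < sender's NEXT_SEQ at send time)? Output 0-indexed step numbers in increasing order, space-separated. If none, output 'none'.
Answer: none

Derivation:
Step 0: SEND seq=200 -> fresh
Step 1: SEND seq=0 -> fresh
Step 2: DROP seq=67 -> fresh
Step 3: SEND seq=170 -> fresh
Step 4: SEND seq=214 -> fresh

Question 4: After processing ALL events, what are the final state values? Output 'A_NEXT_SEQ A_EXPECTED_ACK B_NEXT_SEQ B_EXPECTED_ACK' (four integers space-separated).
Answer: 270 336 336 67

Derivation:
After event 0: A_seq=0 A_ack=336 B_seq=336 B_ack=0
After event 1: A_seq=67 A_ack=336 B_seq=336 B_ack=67
After event 2: A_seq=170 A_ack=336 B_seq=336 B_ack=67
After event 3: A_seq=214 A_ack=336 B_seq=336 B_ack=67
After event 4: A_seq=270 A_ack=336 B_seq=336 B_ack=67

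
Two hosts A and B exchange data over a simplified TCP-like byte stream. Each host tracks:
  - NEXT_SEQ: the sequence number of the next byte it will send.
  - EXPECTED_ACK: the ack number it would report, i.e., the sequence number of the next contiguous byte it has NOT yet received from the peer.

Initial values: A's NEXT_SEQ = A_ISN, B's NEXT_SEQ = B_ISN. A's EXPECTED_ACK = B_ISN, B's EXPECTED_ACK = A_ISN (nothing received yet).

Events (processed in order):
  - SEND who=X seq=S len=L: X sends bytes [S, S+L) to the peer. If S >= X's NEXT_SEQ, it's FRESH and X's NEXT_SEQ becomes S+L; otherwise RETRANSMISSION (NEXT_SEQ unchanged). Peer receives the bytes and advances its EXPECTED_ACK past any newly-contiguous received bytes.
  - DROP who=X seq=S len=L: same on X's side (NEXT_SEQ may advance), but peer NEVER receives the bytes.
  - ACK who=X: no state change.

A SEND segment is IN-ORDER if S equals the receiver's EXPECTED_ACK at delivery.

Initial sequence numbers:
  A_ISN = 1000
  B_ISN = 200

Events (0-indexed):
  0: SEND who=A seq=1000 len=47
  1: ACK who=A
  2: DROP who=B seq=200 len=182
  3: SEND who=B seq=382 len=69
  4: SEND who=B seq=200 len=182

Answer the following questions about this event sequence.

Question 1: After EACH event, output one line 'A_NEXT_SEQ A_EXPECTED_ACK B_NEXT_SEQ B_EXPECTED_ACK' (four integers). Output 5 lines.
1047 200 200 1047
1047 200 200 1047
1047 200 382 1047
1047 200 451 1047
1047 451 451 1047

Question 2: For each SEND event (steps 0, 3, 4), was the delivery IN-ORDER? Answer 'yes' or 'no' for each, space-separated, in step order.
Answer: yes no yes

Derivation:
Step 0: SEND seq=1000 -> in-order
Step 3: SEND seq=382 -> out-of-order
Step 4: SEND seq=200 -> in-order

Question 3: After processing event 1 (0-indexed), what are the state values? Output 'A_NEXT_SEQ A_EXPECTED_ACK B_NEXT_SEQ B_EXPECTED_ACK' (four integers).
After event 0: A_seq=1047 A_ack=200 B_seq=200 B_ack=1047
After event 1: A_seq=1047 A_ack=200 B_seq=200 B_ack=1047

1047 200 200 1047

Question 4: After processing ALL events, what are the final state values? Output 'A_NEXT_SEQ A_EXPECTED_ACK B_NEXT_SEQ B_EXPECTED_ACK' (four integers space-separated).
After event 0: A_seq=1047 A_ack=200 B_seq=200 B_ack=1047
After event 1: A_seq=1047 A_ack=200 B_seq=200 B_ack=1047
After event 2: A_seq=1047 A_ack=200 B_seq=382 B_ack=1047
After event 3: A_seq=1047 A_ack=200 B_seq=451 B_ack=1047
After event 4: A_seq=1047 A_ack=451 B_seq=451 B_ack=1047

Answer: 1047 451 451 1047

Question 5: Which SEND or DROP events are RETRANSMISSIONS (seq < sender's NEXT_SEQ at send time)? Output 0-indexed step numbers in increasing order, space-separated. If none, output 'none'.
Answer: 4

Derivation:
Step 0: SEND seq=1000 -> fresh
Step 2: DROP seq=200 -> fresh
Step 3: SEND seq=382 -> fresh
Step 4: SEND seq=200 -> retransmit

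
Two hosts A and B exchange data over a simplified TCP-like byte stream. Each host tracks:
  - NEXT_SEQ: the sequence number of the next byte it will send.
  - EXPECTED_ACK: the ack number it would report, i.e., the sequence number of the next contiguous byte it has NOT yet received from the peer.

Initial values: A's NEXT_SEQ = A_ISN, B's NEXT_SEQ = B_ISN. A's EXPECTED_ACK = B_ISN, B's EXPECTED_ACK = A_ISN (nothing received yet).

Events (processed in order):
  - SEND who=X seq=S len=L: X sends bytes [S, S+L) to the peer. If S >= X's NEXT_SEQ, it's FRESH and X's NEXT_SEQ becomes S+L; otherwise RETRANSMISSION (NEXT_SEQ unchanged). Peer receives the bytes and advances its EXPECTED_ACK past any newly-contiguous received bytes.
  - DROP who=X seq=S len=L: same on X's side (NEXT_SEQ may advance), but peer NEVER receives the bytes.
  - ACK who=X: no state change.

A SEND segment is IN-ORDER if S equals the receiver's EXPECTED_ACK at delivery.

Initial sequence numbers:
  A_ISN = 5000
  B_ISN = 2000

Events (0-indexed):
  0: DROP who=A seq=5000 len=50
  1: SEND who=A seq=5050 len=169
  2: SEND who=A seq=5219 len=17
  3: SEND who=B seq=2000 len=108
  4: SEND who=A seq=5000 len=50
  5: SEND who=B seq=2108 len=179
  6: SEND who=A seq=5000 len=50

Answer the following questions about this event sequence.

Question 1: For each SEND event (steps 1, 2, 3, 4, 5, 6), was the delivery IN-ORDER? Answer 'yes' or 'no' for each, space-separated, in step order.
Step 1: SEND seq=5050 -> out-of-order
Step 2: SEND seq=5219 -> out-of-order
Step 3: SEND seq=2000 -> in-order
Step 4: SEND seq=5000 -> in-order
Step 5: SEND seq=2108 -> in-order
Step 6: SEND seq=5000 -> out-of-order

Answer: no no yes yes yes no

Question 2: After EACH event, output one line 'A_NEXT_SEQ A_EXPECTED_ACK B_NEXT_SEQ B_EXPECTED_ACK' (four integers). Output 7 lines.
5050 2000 2000 5000
5219 2000 2000 5000
5236 2000 2000 5000
5236 2108 2108 5000
5236 2108 2108 5236
5236 2287 2287 5236
5236 2287 2287 5236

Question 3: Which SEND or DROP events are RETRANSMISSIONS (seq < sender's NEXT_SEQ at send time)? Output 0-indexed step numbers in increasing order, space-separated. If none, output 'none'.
Step 0: DROP seq=5000 -> fresh
Step 1: SEND seq=5050 -> fresh
Step 2: SEND seq=5219 -> fresh
Step 3: SEND seq=2000 -> fresh
Step 4: SEND seq=5000 -> retransmit
Step 5: SEND seq=2108 -> fresh
Step 6: SEND seq=5000 -> retransmit

Answer: 4 6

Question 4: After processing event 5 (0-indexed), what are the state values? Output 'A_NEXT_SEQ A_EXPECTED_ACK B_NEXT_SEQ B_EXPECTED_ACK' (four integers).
After event 0: A_seq=5050 A_ack=2000 B_seq=2000 B_ack=5000
After event 1: A_seq=5219 A_ack=2000 B_seq=2000 B_ack=5000
After event 2: A_seq=5236 A_ack=2000 B_seq=2000 B_ack=5000
After event 3: A_seq=5236 A_ack=2108 B_seq=2108 B_ack=5000
After event 4: A_seq=5236 A_ack=2108 B_seq=2108 B_ack=5236
After event 5: A_seq=5236 A_ack=2287 B_seq=2287 B_ack=5236

5236 2287 2287 5236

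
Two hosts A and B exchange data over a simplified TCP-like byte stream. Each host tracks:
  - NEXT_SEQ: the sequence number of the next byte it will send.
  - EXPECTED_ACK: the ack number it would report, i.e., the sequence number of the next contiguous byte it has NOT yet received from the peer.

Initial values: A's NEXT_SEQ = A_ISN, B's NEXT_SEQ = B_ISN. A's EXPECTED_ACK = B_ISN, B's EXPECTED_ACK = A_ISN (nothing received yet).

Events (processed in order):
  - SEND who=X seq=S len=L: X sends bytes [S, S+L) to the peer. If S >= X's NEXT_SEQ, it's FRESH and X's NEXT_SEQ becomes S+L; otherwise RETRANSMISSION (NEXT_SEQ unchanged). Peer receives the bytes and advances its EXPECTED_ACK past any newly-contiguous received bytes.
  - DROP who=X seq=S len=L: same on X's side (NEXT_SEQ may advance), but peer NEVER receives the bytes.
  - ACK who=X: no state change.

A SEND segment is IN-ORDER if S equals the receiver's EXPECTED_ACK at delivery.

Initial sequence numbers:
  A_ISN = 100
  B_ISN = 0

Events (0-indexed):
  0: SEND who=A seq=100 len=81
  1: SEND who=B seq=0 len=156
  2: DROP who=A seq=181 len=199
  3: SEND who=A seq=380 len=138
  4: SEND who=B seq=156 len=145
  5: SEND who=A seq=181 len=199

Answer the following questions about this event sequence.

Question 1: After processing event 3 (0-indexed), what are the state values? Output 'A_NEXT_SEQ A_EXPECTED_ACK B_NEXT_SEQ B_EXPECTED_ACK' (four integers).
After event 0: A_seq=181 A_ack=0 B_seq=0 B_ack=181
After event 1: A_seq=181 A_ack=156 B_seq=156 B_ack=181
After event 2: A_seq=380 A_ack=156 B_seq=156 B_ack=181
After event 3: A_seq=518 A_ack=156 B_seq=156 B_ack=181

518 156 156 181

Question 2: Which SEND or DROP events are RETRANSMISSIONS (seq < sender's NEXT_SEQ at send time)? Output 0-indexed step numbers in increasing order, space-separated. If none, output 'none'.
Step 0: SEND seq=100 -> fresh
Step 1: SEND seq=0 -> fresh
Step 2: DROP seq=181 -> fresh
Step 3: SEND seq=380 -> fresh
Step 4: SEND seq=156 -> fresh
Step 5: SEND seq=181 -> retransmit

Answer: 5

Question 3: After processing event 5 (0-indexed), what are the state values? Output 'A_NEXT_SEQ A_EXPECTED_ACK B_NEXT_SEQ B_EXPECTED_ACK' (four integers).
After event 0: A_seq=181 A_ack=0 B_seq=0 B_ack=181
After event 1: A_seq=181 A_ack=156 B_seq=156 B_ack=181
After event 2: A_seq=380 A_ack=156 B_seq=156 B_ack=181
After event 3: A_seq=518 A_ack=156 B_seq=156 B_ack=181
After event 4: A_seq=518 A_ack=301 B_seq=301 B_ack=181
After event 5: A_seq=518 A_ack=301 B_seq=301 B_ack=518

518 301 301 518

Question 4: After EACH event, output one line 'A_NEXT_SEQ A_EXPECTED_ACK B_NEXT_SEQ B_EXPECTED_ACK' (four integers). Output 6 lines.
181 0 0 181
181 156 156 181
380 156 156 181
518 156 156 181
518 301 301 181
518 301 301 518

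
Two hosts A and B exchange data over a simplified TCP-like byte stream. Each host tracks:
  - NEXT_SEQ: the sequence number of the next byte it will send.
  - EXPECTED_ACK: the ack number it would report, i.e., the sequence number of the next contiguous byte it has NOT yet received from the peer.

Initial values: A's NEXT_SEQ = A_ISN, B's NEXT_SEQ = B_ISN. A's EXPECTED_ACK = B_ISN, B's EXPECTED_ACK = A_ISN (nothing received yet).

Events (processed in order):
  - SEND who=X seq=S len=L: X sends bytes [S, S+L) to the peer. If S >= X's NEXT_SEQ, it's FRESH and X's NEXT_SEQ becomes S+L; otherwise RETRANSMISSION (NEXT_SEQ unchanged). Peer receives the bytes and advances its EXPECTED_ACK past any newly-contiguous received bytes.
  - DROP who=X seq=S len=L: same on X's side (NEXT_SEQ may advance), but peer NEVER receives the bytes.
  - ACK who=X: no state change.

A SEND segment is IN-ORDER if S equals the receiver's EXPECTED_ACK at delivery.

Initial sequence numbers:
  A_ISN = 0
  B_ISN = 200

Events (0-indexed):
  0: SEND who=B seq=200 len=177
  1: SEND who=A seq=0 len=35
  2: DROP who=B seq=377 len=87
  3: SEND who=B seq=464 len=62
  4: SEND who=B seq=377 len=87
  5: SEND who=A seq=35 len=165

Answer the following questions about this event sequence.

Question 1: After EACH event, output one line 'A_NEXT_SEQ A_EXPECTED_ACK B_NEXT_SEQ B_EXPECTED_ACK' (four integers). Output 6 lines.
0 377 377 0
35 377 377 35
35 377 464 35
35 377 526 35
35 526 526 35
200 526 526 200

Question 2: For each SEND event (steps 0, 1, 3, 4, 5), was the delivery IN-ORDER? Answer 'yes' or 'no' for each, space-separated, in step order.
Answer: yes yes no yes yes

Derivation:
Step 0: SEND seq=200 -> in-order
Step 1: SEND seq=0 -> in-order
Step 3: SEND seq=464 -> out-of-order
Step 4: SEND seq=377 -> in-order
Step 5: SEND seq=35 -> in-order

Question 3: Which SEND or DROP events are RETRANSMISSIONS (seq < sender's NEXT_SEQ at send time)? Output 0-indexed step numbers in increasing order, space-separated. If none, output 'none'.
Answer: 4

Derivation:
Step 0: SEND seq=200 -> fresh
Step 1: SEND seq=0 -> fresh
Step 2: DROP seq=377 -> fresh
Step 3: SEND seq=464 -> fresh
Step 4: SEND seq=377 -> retransmit
Step 5: SEND seq=35 -> fresh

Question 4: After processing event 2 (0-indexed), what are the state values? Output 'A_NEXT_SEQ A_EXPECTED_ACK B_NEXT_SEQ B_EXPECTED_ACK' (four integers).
After event 0: A_seq=0 A_ack=377 B_seq=377 B_ack=0
After event 1: A_seq=35 A_ack=377 B_seq=377 B_ack=35
After event 2: A_seq=35 A_ack=377 B_seq=464 B_ack=35

35 377 464 35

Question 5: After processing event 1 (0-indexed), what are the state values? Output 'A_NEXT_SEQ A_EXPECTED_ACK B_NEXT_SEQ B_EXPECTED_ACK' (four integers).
After event 0: A_seq=0 A_ack=377 B_seq=377 B_ack=0
After event 1: A_seq=35 A_ack=377 B_seq=377 B_ack=35

35 377 377 35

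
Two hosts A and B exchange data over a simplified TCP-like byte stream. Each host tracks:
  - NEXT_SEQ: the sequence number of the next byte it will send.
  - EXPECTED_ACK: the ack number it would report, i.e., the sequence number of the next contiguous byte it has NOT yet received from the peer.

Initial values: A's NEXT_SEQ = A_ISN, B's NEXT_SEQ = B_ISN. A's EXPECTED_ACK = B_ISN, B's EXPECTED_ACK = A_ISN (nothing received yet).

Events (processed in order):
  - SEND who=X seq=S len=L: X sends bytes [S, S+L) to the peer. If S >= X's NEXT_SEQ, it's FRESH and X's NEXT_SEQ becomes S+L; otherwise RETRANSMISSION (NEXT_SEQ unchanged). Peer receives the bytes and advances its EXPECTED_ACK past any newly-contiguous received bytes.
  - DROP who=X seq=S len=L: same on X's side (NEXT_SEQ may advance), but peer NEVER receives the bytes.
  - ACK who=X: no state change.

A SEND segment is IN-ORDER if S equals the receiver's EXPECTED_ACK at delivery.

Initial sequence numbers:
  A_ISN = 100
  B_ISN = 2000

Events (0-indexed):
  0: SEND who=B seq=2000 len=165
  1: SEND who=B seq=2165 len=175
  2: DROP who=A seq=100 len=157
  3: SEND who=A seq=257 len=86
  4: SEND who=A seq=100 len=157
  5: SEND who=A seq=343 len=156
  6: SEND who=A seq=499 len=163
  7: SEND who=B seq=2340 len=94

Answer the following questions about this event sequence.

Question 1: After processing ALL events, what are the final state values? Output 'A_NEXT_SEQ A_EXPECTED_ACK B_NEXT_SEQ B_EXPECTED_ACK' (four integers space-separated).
After event 0: A_seq=100 A_ack=2165 B_seq=2165 B_ack=100
After event 1: A_seq=100 A_ack=2340 B_seq=2340 B_ack=100
After event 2: A_seq=257 A_ack=2340 B_seq=2340 B_ack=100
After event 3: A_seq=343 A_ack=2340 B_seq=2340 B_ack=100
After event 4: A_seq=343 A_ack=2340 B_seq=2340 B_ack=343
After event 5: A_seq=499 A_ack=2340 B_seq=2340 B_ack=499
After event 6: A_seq=662 A_ack=2340 B_seq=2340 B_ack=662
After event 7: A_seq=662 A_ack=2434 B_seq=2434 B_ack=662

Answer: 662 2434 2434 662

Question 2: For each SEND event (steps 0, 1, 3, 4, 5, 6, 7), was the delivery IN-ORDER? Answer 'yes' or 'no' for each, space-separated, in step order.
Answer: yes yes no yes yes yes yes

Derivation:
Step 0: SEND seq=2000 -> in-order
Step 1: SEND seq=2165 -> in-order
Step 3: SEND seq=257 -> out-of-order
Step 4: SEND seq=100 -> in-order
Step 5: SEND seq=343 -> in-order
Step 6: SEND seq=499 -> in-order
Step 7: SEND seq=2340 -> in-order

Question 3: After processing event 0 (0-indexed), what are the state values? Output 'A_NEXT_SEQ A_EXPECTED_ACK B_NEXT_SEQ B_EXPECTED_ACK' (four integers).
After event 0: A_seq=100 A_ack=2165 B_seq=2165 B_ack=100

100 2165 2165 100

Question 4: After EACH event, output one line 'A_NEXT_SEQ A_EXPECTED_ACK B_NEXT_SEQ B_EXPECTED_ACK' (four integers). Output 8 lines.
100 2165 2165 100
100 2340 2340 100
257 2340 2340 100
343 2340 2340 100
343 2340 2340 343
499 2340 2340 499
662 2340 2340 662
662 2434 2434 662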